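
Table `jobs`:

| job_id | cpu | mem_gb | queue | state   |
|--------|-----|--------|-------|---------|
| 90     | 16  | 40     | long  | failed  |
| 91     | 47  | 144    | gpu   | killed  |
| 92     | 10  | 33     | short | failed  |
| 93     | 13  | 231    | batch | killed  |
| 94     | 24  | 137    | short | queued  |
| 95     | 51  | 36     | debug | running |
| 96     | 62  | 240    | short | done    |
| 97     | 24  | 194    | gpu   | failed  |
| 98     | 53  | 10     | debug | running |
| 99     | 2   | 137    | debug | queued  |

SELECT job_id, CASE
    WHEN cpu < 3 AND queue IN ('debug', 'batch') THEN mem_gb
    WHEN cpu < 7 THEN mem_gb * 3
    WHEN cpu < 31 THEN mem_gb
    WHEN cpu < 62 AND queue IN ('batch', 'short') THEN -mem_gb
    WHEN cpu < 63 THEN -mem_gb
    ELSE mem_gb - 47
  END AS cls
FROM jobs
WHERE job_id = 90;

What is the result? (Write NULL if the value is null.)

40

job_id = 90: cpu=16, mem_gb=40, queue=long, state=failed.
cpu < 3 AND queue IN ('debug', 'batch') → false
cpu < 7 → false
cpu < 31 → true → 40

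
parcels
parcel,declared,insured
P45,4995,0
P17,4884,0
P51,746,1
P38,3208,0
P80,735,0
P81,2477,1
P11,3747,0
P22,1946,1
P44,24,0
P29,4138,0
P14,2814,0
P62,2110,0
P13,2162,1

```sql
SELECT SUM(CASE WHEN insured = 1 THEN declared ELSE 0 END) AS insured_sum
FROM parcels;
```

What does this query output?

7331

parcel=P45: ✗
parcel=P17: ✗
parcel=P51: ✓ → 746
parcel=P38: ✗
parcel=P80: ✗
parcel=P81: ✓ → 2477
parcel=P11: ✗
parcel=P22: ✓ → 1946
parcel=P44: ✗
parcel=P29: ✗
parcel=P14: ✗
parcel=P62: ✗
parcel=P13: ✓ → 2162
insured_sum = 746 + 2477 + 1946 + 2162 = 7331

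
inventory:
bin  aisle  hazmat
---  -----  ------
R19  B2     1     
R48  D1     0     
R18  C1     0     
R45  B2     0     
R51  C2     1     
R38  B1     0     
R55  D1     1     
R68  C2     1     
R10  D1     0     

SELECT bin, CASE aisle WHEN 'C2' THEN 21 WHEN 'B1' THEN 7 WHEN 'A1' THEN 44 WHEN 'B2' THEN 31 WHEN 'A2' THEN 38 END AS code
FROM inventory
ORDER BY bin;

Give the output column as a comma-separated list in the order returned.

NULL, NULL, 31, 7, 31, NULL, 21, NULL, 21

bin=R10: (no match → NULL) → NULL
bin=R18: (no match → NULL) → NULL
bin=R19: aisle='B2' → 31
bin=R38: aisle='B1' → 7
bin=R45: aisle='B2' → 31
bin=R48: (no match → NULL) → NULL
bin=R51: aisle='C2' → 21
bin=R55: (no match → NULL) → NULL
bin=R68: aisle='C2' → 21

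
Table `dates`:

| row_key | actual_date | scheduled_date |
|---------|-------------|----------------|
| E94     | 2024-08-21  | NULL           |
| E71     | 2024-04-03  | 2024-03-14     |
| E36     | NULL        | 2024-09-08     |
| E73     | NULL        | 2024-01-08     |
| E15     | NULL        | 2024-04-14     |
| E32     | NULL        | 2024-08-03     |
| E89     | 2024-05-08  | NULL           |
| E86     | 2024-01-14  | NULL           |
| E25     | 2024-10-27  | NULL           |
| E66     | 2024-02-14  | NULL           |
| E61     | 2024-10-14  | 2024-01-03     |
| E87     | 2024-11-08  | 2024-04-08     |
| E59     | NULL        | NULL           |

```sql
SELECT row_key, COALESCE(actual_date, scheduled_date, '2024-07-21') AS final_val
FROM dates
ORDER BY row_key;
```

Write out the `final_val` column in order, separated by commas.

row_key=E15: actual_date=NULL, scheduled_date=2024-04-14 → 2024-04-14
row_key=E25: actual_date=2024-10-27 → 2024-10-27
row_key=E32: actual_date=NULL, scheduled_date=2024-08-03 → 2024-08-03
row_key=E36: actual_date=NULL, scheduled_date=2024-09-08 → 2024-09-08
row_key=E59: actual_date=NULL, scheduled_date=NULL, → literal 2024-07-21 → 2024-07-21
row_key=E61: actual_date=2024-10-14 → 2024-10-14
row_key=E66: actual_date=2024-02-14 → 2024-02-14
row_key=E71: actual_date=2024-04-03 → 2024-04-03
row_key=E73: actual_date=NULL, scheduled_date=2024-01-08 → 2024-01-08
row_key=E86: actual_date=2024-01-14 → 2024-01-14
row_key=E87: actual_date=2024-11-08 → 2024-11-08
row_key=E89: actual_date=2024-05-08 → 2024-05-08
row_key=E94: actual_date=2024-08-21 → 2024-08-21

2024-04-14, 2024-10-27, 2024-08-03, 2024-09-08, 2024-07-21, 2024-10-14, 2024-02-14, 2024-04-03, 2024-01-08, 2024-01-14, 2024-11-08, 2024-05-08, 2024-08-21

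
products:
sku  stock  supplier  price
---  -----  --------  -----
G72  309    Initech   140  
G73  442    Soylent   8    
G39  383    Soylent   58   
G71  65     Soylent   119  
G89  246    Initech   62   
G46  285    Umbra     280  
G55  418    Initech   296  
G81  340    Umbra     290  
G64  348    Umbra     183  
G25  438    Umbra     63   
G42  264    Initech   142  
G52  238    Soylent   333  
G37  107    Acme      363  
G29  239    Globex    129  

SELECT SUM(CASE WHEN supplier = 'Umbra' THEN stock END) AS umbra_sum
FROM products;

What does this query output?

1411

sku=G72: ✗
sku=G73: ✗
sku=G39: ✗
sku=G71: ✗
sku=G89: ✗
sku=G46: ✓ → 285
sku=G55: ✗
sku=G81: ✓ → 340
sku=G64: ✓ → 348
sku=G25: ✓ → 438
sku=G42: ✗
sku=G52: ✗
sku=G37: ✗
sku=G29: ✗
umbra_sum = 285 + 340 + 348 + 438 = 1411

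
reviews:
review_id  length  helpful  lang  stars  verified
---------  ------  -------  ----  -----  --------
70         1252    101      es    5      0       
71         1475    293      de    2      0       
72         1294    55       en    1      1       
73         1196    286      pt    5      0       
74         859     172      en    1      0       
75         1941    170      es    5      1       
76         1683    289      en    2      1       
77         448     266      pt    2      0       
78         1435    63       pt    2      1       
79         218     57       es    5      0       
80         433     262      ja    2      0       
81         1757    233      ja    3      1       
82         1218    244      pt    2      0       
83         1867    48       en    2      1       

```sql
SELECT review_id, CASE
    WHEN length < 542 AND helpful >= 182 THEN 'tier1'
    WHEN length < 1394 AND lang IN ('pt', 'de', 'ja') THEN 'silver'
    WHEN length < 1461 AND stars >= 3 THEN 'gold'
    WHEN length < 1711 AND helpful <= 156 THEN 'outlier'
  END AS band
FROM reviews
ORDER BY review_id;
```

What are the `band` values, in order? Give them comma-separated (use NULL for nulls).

gold, NULL, outlier, silver, NULL, NULL, NULL, tier1, outlier, gold, tier1, NULL, silver, NULL

review_id=70: length < 1461 AND stars >= 3 → gold
review_id=71: (no match → NULL) → NULL
review_id=72: length < 1711 AND helpful <= 156 → outlier
review_id=73: length < 1394 AND lang IN ('pt', 'de', 'ja') → silver
review_id=74: (no match → NULL) → NULL
review_id=75: (no match → NULL) → NULL
review_id=76: (no match → NULL) → NULL
review_id=77: length < 542 AND helpful >= 182 → tier1
review_id=78: length < 1711 AND helpful <= 156 → outlier
review_id=79: length < 1461 AND stars >= 3 → gold
review_id=80: length < 542 AND helpful >= 182 → tier1
review_id=81: (no match → NULL) → NULL
review_id=82: length < 1394 AND lang IN ('pt', 'de', 'ja') → silver
review_id=83: (no match → NULL) → NULL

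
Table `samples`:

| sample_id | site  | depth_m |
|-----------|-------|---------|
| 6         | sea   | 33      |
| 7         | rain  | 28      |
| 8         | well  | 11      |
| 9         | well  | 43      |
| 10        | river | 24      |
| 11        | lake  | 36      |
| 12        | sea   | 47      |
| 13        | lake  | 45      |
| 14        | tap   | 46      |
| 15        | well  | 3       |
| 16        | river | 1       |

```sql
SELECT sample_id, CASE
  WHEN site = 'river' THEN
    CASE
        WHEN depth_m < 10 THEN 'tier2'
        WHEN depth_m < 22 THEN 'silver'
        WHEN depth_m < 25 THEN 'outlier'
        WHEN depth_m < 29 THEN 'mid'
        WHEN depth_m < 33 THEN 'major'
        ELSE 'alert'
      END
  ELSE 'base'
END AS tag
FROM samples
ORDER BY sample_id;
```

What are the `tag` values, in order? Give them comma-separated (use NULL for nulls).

base, base, base, base, outlier, base, base, base, base, base, tier2

sample_id=6: site='sea' → outer ELSE → base
sample_id=7: site='rain' → outer ELSE → base
sample_id=8: site='well' → outer ELSE → base
sample_id=9: site='well' → outer ELSE → base
sample_id=10: site='river' → inner[depth_m < 25] → outlier
sample_id=11: site='lake' → outer ELSE → base
sample_id=12: site='sea' → outer ELSE → base
sample_id=13: site='lake' → outer ELSE → base
sample_id=14: site='tap' → outer ELSE → base
sample_id=15: site='well' → outer ELSE → base
sample_id=16: site='river' → inner[depth_m < 10] → tier2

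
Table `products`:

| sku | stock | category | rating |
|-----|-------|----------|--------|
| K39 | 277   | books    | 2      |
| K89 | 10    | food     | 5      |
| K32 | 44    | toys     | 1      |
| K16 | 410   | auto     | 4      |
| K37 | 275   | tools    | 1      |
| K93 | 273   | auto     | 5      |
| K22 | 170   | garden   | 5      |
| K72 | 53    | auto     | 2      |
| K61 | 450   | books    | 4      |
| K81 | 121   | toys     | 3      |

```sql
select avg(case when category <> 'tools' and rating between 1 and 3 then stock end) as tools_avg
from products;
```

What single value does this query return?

sku=K39: ✓ → 277
sku=K89: ✗
sku=K32: ✓ → 44
sku=K16: ✗
sku=K37: ✗
sku=K93: ✗
sku=K22: ✗
sku=K72: ✓ → 53
sku=K61: ✗
sku=K81: ✓ → 121
tools_avg = (277 + 44 + 53 + 121) / 4 = 123.75

123.75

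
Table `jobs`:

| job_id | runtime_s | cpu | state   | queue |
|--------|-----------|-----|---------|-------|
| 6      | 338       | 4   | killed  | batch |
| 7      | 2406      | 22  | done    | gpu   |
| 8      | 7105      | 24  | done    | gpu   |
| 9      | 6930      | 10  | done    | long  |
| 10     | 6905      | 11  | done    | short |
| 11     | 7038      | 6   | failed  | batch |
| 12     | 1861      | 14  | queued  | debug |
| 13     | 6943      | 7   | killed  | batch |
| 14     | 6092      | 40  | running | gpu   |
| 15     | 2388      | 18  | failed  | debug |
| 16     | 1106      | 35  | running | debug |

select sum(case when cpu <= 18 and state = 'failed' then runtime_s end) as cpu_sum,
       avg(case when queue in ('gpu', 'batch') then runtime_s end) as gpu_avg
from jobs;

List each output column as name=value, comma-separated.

[cpu_sum: cpu <= 18 and state = 'failed']
job_id=6: ✗
job_id=7: ✗
job_id=8: ✗
job_id=9: ✗
job_id=10: ✗
job_id=11: ✓ → 7038
job_id=12: ✗
job_id=13: ✗
job_id=14: ✗
job_id=15: ✓ → 2388
job_id=16: ✗
cpu_sum = 7038 + 2388 = 9426
—
[gpu_avg: queue in ('gpu', 'batch')]
job_id=6: ✓ → 338
job_id=7: ✓ → 2406
job_id=8: ✓ → 7105
job_id=9: ✗
job_id=10: ✗
job_id=11: ✓ → 7038
job_id=12: ✗
job_id=13: ✓ → 6943
job_id=14: ✓ → 6092
job_id=15: ✗
job_id=16: ✗
gpu_avg = (338 + 2406 + 7105 + 7038 + 6943 + 6092) / 6 = 4987

cpu_sum=9426, gpu_avg=4987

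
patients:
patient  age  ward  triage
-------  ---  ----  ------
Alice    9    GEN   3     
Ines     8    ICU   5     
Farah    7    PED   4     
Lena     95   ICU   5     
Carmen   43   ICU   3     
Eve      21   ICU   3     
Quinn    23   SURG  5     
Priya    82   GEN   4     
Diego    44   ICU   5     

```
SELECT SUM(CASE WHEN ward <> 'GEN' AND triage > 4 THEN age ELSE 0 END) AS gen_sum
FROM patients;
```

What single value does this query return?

patient=Alice: ✗
patient=Ines: ✓ → 8
patient=Farah: ✗
patient=Lena: ✓ → 95
patient=Carmen: ✗
patient=Eve: ✗
patient=Quinn: ✓ → 23
patient=Priya: ✗
patient=Diego: ✓ → 44
gen_sum = 8 + 95 + 23 + 44 = 170

170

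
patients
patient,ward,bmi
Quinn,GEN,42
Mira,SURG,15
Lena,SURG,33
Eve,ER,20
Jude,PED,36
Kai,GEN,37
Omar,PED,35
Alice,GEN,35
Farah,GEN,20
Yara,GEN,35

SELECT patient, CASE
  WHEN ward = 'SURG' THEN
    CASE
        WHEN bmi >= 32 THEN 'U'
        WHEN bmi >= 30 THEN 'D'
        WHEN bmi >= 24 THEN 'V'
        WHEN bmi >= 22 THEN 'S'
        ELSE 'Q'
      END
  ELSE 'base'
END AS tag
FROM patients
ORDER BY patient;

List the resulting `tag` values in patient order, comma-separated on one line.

patient=Alice: ward='GEN' → outer ELSE → base
patient=Eve: ward='ER' → outer ELSE → base
patient=Farah: ward='GEN' → outer ELSE → base
patient=Jude: ward='PED' → outer ELSE → base
patient=Kai: ward='GEN' → outer ELSE → base
patient=Lena: ward='SURG' → inner[bmi >= 32] → U
patient=Mira: ward='SURG' → inner[ELSE] → Q
patient=Omar: ward='PED' → outer ELSE → base
patient=Quinn: ward='GEN' → outer ELSE → base
patient=Yara: ward='GEN' → outer ELSE → base

base, base, base, base, base, U, Q, base, base, base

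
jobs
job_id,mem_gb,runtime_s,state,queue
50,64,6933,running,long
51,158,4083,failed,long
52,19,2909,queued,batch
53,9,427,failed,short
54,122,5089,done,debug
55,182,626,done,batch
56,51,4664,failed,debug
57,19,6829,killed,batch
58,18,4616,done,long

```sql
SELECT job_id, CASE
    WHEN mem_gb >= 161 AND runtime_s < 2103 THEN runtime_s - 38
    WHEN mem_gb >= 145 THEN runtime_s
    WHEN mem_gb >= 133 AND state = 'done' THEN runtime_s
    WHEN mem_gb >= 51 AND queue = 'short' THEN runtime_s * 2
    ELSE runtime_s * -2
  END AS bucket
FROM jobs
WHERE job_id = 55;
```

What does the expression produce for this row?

job_id = 55: mem_gb=182, runtime_s=626, state=done, queue=batch.
mem_gb >= 161 AND runtime_s < 2103 → true → 588

588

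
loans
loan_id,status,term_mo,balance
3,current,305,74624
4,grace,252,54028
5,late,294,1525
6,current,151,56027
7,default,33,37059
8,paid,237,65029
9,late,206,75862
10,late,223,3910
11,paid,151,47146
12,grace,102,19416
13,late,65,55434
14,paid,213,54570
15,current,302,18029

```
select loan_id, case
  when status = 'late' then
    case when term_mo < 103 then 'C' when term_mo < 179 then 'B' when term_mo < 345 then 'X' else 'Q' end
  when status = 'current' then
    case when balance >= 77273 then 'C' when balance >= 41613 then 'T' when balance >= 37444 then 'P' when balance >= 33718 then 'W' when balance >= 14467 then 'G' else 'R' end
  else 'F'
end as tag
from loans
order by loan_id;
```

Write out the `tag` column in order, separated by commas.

T, F, X, T, F, F, X, X, F, F, C, F, G

loan_id=3: status='current' → inner[balance >= 41613] → T
loan_id=4: status='grace' → outer ELSE → F
loan_id=5: status='late' → inner[term_mo < 345] → X
loan_id=6: status='current' → inner[balance >= 41613] → T
loan_id=7: status='default' → outer ELSE → F
loan_id=8: status='paid' → outer ELSE → F
loan_id=9: status='late' → inner[term_mo < 345] → X
loan_id=10: status='late' → inner[term_mo < 345] → X
loan_id=11: status='paid' → outer ELSE → F
loan_id=12: status='grace' → outer ELSE → F
loan_id=13: status='late' → inner[term_mo < 103] → C
loan_id=14: status='paid' → outer ELSE → F
loan_id=15: status='current' → inner[balance >= 14467] → G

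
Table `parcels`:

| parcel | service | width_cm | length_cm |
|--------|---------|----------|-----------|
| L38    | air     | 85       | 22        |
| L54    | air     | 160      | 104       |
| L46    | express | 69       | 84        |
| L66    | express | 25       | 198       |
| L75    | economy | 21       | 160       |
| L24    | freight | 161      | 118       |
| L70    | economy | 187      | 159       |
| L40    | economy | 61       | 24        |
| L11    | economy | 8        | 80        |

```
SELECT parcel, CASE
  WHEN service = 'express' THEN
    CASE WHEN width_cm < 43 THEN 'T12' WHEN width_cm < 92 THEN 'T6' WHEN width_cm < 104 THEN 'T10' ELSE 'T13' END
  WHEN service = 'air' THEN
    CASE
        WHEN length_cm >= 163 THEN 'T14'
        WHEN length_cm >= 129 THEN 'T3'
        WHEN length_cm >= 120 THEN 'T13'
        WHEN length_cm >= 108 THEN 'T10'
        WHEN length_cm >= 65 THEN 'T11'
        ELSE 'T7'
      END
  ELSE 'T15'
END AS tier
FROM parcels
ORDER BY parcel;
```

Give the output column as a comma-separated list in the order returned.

T15, T15, T7, T15, T6, T11, T12, T15, T15

parcel=L11: service='economy' → outer ELSE → T15
parcel=L24: service='freight' → outer ELSE → T15
parcel=L38: service='air' → inner[ELSE] → T7
parcel=L40: service='economy' → outer ELSE → T15
parcel=L46: service='express' → inner[width_cm < 92] → T6
parcel=L54: service='air' → inner[length_cm >= 65] → T11
parcel=L66: service='express' → inner[width_cm < 43] → T12
parcel=L70: service='economy' → outer ELSE → T15
parcel=L75: service='economy' → outer ELSE → T15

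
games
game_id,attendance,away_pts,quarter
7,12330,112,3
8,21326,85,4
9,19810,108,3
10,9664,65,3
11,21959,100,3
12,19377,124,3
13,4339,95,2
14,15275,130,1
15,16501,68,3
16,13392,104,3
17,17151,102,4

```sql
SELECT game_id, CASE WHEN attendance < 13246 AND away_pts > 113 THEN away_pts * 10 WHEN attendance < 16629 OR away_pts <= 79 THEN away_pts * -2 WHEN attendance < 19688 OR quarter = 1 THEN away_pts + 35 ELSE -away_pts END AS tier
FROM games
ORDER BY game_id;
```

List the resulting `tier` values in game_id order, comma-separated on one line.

game_id=7: attendance < 16629 OR away_pts <= 79 → -224
game_id=8: ELSE → -85
game_id=9: ELSE → -108
game_id=10: attendance < 16629 OR away_pts <= 79 → -130
game_id=11: ELSE → -100
game_id=12: attendance < 19688 OR quarter = 1 → 159
game_id=13: attendance < 16629 OR away_pts <= 79 → -190
game_id=14: attendance < 16629 OR away_pts <= 79 → -260
game_id=15: attendance < 16629 OR away_pts <= 79 → -136
game_id=16: attendance < 16629 OR away_pts <= 79 → -208
game_id=17: attendance < 19688 OR quarter = 1 → 137

-224, -85, -108, -130, -100, 159, -190, -260, -136, -208, 137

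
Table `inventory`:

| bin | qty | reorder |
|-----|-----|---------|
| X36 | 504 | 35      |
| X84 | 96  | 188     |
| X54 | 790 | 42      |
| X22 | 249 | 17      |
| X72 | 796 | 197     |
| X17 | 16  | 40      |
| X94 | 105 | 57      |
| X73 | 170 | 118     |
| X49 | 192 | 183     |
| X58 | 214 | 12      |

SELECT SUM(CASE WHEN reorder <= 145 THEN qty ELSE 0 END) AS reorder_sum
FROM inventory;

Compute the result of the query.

bin=X36: ✓ → 504
bin=X84: ✗
bin=X54: ✓ → 790
bin=X22: ✓ → 249
bin=X72: ✗
bin=X17: ✓ → 16
bin=X94: ✓ → 105
bin=X73: ✓ → 170
bin=X49: ✗
bin=X58: ✓ → 214
reorder_sum = 504 + 790 + 249 + 16 + 105 + 170 + 214 = 2048

2048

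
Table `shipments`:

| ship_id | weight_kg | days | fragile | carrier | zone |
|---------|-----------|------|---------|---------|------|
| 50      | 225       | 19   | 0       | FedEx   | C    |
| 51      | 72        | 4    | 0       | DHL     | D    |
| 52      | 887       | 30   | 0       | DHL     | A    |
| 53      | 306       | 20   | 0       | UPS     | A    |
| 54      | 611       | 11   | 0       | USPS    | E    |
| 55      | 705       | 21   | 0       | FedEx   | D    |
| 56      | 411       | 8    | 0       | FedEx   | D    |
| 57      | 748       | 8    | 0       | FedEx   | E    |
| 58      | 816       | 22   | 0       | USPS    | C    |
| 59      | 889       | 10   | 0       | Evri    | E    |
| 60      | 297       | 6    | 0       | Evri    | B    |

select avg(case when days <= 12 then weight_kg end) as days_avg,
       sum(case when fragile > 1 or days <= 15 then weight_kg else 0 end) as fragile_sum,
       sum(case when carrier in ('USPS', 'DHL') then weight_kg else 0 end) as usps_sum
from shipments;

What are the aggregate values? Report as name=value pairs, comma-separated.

days_avg=504.6666666667, fragile_sum=3028, usps_sum=2386

[days_avg: days <= 12]
ship_id=50: ✗
ship_id=51: ✓ → 72
ship_id=52: ✗
ship_id=53: ✗
ship_id=54: ✓ → 611
ship_id=55: ✗
ship_id=56: ✓ → 411
ship_id=57: ✓ → 748
ship_id=58: ✗
ship_id=59: ✓ → 889
ship_id=60: ✓ → 297
days_avg = (72 + 611 + 411 + 748 + 889 + 297) / 6 = 504.6666666667
—
[fragile_sum: fragile > 1 or days <= 15]
ship_id=50: ✗
ship_id=51: ✓ → 72
ship_id=52: ✗
ship_id=53: ✗
ship_id=54: ✓ → 611
ship_id=55: ✗
ship_id=56: ✓ → 411
ship_id=57: ✓ → 748
ship_id=58: ✗
ship_id=59: ✓ → 889
ship_id=60: ✓ → 297
fragile_sum = 72 + 611 + 411 + 748 + 889 + 297 = 3028
—
[usps_sum: carrier in ('USPS', 'DHL')]
ship_id=50: ✗
ship_id=51: ✓ → 72
ship_id=52: ✓ → 887
ship_id=53: ✗
ship_id=54: ✓ → 611
ship_id=55: ✗
ship_id=56: ✗
ship_id=57: ✗
ship_id=58: ✓ → 816
ship_id=59: ✗
ship_id=60: ✗
usps_sum = 72 + 887 + 611 + 816 = 2386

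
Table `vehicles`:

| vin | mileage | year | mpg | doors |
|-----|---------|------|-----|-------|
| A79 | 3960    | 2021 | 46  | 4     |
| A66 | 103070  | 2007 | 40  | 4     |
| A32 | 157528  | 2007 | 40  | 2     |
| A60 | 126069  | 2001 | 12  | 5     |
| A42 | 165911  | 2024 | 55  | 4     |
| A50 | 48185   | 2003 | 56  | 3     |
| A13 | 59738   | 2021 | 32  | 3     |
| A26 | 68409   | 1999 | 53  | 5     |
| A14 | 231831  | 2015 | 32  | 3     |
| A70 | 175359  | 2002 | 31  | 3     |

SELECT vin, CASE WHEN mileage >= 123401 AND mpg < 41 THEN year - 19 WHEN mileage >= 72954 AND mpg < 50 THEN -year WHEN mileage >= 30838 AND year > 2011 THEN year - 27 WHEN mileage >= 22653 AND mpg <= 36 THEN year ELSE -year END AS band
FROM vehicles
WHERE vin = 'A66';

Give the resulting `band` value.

-2007

vin = A66: mileage=103070, year=2007, mpg=40, doors=4.
mileage >= 123401 AND mpg < 41 → false
mileage >= 72954 AND mpg < 50 → true → -2007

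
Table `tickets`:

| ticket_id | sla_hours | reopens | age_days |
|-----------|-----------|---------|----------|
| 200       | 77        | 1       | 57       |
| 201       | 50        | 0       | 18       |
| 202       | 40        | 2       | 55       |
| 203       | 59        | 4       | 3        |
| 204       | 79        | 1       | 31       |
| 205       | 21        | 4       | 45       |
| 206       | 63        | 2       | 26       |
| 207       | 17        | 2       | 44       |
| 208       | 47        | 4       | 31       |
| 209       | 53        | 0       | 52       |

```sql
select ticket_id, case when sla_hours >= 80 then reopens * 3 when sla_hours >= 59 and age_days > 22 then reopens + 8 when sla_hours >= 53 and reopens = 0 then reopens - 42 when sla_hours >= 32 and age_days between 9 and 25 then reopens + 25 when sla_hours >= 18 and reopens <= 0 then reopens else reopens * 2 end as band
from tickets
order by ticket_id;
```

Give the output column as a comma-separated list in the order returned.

ticket_id=200: sla_hours >= 59 and age_days > 22 → 9
ticket_id=201: sla_hours >= 32 and age_days between 9 and 25 → 25
ticket_id=202: ELSE → 4
ticket_id=203: ELSE → 8
ticket_id=204: sla_hours >= 59 and age_days > 22 → 9
ticket_id=205: ELSE → 8
ticket_id=206: sla_hours >= 59 and age_days > 22 → 10
ticket_id=207: ELSE → 4
ticket_id=208: ELSE → 8
ticket_id=209: sla_hours >= 53 and reopens = 0 → -42

9, 25, 4, 8, 9, 8, 10, 4, 8, -42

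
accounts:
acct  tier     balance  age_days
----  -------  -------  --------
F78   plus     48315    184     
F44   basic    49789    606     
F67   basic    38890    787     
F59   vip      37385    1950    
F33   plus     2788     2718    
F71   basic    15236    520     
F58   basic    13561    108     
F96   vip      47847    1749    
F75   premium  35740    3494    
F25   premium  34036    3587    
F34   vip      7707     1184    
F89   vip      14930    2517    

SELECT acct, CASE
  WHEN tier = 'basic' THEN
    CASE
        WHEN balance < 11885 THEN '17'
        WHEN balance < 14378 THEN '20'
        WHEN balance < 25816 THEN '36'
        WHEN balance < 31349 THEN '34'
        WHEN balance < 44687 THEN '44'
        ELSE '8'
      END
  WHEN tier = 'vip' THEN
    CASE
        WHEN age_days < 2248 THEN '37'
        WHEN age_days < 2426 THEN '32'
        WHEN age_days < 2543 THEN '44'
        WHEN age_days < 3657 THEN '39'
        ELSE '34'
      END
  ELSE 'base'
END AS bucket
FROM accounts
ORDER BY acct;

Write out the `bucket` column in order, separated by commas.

acct=F25: tier='premium' → outer ELSE → base
acct=F33: tier='plus' → outer ELSE → base
acct=F34: tier='vip' → inner[age_days < 2248] → 37
acct=F44: tier='basic' → inner[ELSE] → 8
acct=F58: tier='basic' → inner[balance < 14378] → 20
acct=F59: tier='vip' → inner[age_days < 2248] → 37
acct=F67: tier='basic' → inner[balance < 44687] → 44
acct=F71: tier='basic' → inner[balance < 25816] → 36
acct=F75: tier='premium' → outer ELSE → base
acct=F78: tier='plus' → outer ELSE → base
acct=F89: tier='vip' → inner[age_days < 2543] → 44
acct=F96: tier='vip' → inner[age_days < 2248] → 37

base, base, 37, 8, 20, 37, 44, 36, base, base, 44, 37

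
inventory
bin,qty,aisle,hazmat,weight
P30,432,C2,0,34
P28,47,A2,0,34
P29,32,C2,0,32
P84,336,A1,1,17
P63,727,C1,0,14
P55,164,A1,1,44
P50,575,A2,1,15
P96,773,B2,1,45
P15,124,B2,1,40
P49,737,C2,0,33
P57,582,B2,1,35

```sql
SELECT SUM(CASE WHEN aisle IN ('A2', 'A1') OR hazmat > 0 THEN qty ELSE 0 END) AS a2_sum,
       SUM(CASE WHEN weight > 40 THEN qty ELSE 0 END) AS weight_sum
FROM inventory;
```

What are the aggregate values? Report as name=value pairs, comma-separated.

a2_sum=2601, weight_sum=937

[a2_sum: aisle IN ('A2', 'A1') OR hazmat > 0]
bin=P30: ✗
bin=P28: ✓ → 47
bin=P29: ✗
bin=P84: ✓ → 336
bin=P63: ✗
bin=P55: ✓ → 164
bin=P50: ✓ → 575
bin=P96: ✓ → 773
bin=P15: ✓ → 124
bin=P49: ✗
bin=P57: ✓ → 582
a2_sum = 47 + 336 + 164 + 575 + 773 + 124 + 582 = 2601
—
[weight_sum: weight > 40]
bin=P30: ✗
bin=P28: ✗
bin=P29: ✗
bin=P84: ✗
bin=P63: ✗
bin=P55: ✓ → 164
bin=P50: ✗
bin=P96: ✓ → 773
bin=P15: ✗
bin=P49: ✗
bin=P57: ✗
weight_sum = 164 + 773 = 937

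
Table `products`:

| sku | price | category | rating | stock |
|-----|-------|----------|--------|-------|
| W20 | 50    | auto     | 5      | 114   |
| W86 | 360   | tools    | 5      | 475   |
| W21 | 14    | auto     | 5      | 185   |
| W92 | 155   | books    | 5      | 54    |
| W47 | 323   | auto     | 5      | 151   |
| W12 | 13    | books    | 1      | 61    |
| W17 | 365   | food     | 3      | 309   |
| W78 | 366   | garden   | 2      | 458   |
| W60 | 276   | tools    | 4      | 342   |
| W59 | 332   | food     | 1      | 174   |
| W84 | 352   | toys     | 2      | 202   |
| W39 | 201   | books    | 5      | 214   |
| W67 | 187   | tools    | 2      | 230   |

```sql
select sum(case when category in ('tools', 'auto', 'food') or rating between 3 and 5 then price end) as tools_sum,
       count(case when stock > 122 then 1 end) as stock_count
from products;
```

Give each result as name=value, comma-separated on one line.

[tools_sum: category in ('tools', 'auto', 'food') or rating between 3 and 5]
sku=W20: ✓ → 50
sku=W86: ✓ → 360
sku=W21: ✓ → 14
sku=W92: ✓ → 155
sku=W47: ✓ → 323
sku=W12: ✗
sku=W17: ✓ → 365
sku=W78: ✗
sku=W60: ✓ → 276
sku=W59: ✓ → 332
sku=W84: ✗
sku=W39: ✓ → 201
sku=W67: ✓ → 187
tools_sum = 50 + 360 + 14 + 155 + 323 + 365 + 276 + 332 + 201 + 187 = 2263
—
[stock_count: stock > 122]
sku=W20: ✗
sku=W86: ✓ → 1
sku=W21: ✓ → 1
sku=W92: ✗
sku=W47: ✓ → 1
sku=W12: ✗
sku=W17: ✓ → 1
sku=W78: ✓ → 1
sku=W60: ✓ → 1
sku=W59: ✓ → 1
sku=W84: ✓ → 1
sku=W39: ✓ → 1
sku=W67: ✓ → 1
stock_count = COUNT(1, 1, 1, 1, 1, 1, 1, 1, 1, 1) = 10

tools_sum=2263, stock_count=10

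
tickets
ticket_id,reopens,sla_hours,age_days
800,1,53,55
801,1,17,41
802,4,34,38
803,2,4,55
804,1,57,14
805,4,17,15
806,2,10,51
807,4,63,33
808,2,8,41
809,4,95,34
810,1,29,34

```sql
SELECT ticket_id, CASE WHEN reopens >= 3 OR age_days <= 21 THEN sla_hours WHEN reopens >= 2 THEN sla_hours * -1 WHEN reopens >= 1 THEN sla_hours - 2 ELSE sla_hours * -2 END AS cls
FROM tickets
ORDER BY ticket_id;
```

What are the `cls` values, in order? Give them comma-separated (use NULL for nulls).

51, 15, 34, -4, 57, 17, -10, 63, -8, 95, 27

ticket_id=800: reopens >= 1 → 51
ticket_id=801: reopens >= 1 → 15
ticket_id=802: reopens >= 3 OR age_days <= 21 → 34
ticket_id=803: reopens >= 2 → -4
ticket_id=804: reopens >= 3 OR age_days <= 21 → 57
ticket_id=805: reopens >= 3 OR age_days <= 21 → 17
ticket_id=806: reopens >= 2 → -10
ticket_id=807: reopens >= 3 OR age_days <= 21 → 63
ticket_id=808: reopens >= 2 → -8
ticket_id=809: reopens >= 3 OR age_days <= 21 → 95
ticket_id=810: reopens >= 1 → 27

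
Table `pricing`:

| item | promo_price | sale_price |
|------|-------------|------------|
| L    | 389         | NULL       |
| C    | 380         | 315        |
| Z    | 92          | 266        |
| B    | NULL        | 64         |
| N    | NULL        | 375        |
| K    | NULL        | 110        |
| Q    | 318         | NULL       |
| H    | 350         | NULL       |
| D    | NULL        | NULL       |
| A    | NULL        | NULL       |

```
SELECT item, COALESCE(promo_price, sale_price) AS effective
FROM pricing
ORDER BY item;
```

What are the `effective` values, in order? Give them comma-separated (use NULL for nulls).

item=A: promo_price=NULL, sale_price=NULL (all NULL) → NULL
item=B: promo_price=NULL, sale_price=64 → 64
item=C: promo_price=380 → 380
item=D: promo_price=NULL, sale_price=NULL (all NULL) → NULL
item=H: promo_price=350 → 350
item=K: promo_price=NULL, sale_price=110 → 110
item=L: promo_price=389 → 389
item=N: promo_price=NULL, sale_price=375 → 375
item=Q: promo_price=318 → 318
item=Z: promo_price=92 → 92

NULL, 64, 380, NULL, 350, 110, 389, 375, 318, 92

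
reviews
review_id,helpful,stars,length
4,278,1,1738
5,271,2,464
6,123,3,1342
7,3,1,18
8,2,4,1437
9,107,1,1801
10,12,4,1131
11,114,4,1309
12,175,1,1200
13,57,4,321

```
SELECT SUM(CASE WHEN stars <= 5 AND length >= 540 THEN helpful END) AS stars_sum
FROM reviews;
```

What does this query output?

811

review_id=4: ✓ → 278
review_id=5: ✗
review_id=6: ✓ → 123
review_id=7: ✗
review_id=8: ✓ → 2
review_id=9: ✓ → 107
review_id=10: ✓ → 12
review_id=11: ✓ → 114
review_id=12: ✓ → 175
review_id=13: ✗
stars_sum = 278 + 123 + 2 + 107 + 12 + 114 + 175 = 811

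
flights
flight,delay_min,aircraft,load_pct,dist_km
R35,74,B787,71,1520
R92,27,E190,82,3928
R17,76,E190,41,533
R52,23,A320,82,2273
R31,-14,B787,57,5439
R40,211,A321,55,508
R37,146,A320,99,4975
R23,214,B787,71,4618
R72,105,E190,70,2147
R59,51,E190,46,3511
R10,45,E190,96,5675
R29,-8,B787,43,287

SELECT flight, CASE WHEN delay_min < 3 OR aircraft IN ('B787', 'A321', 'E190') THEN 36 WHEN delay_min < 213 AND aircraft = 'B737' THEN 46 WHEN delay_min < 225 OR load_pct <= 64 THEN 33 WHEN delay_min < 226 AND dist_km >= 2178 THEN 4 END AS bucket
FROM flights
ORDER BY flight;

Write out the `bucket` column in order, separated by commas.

36, 36, 36, 36, 36, 36, 33, 36, 33, 36, 36, 36

flight=R10: delay_min < 3 OR aircraft IN ('B787', 'A321', 'E190') → 36
flight=R17: delay_min < 3 OR aircraft IN ('B787', 'A321', 'E190') → 36
flight=R23: delay_min < 3 OR aircraft IN ('B787', 'A321', 'E190') → 36
flight=R29: delay_min < 3 OR aircraft IN ('B787', 'A321', 'E190') → 36
flight=R31: delay_min < 3 OR aircraft IN ('B787', 'A321', 'E190') → 36
flight=R35: delay_min < 3 OR aircraft IN ('B787', 'A321', 'E190') → 36
flight=R37: delay_min < 225 OR load_pct <= 64 → 33
flight=R40: delay_min < 3 OR aircraft IN ('B787', 'A321', 'E190') → 36
flight=R52: delay_min < 225 OR load_pct <= 64 → 33
flight=R59: delay_min < 3 OR aircraft IN ('B787', 'A321', 'E190') → 36
flight=R72: delay_min < 3 OR aircraft IN ('B787', 'A321', 'E190') → 36
flight=R92: delay_min < 3 OR aircraft IN ('B787', 'A321', 'E190') → 36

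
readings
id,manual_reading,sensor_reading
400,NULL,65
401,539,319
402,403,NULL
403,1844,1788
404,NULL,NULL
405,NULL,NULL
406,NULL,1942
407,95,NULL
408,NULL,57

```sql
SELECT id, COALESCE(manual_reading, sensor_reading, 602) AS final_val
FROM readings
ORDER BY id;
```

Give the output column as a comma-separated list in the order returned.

65, 539, 403, 1844, 602, 602, 1942, 95, 57

id=400: manual_reading=NULL, sensor_reading=65 → 65
id=401: manual_reading=539 → 539
id=402: manual_reading=403 → 403
id=403: manual_reading=1844 → 1844
id=404: manual_reading=NULL, sensor_reading=NULL, → literal 602 → 602
id=405: manual_reading=NULL, sensor_reading=NULL, → literal 602 → 602
id=406: manual_reading=NULL, sensor_reading=1942 → 1942
id=407: manual_reading=95 → 95
id=408: manual_reading=NULL, sensor_reading=57 → 57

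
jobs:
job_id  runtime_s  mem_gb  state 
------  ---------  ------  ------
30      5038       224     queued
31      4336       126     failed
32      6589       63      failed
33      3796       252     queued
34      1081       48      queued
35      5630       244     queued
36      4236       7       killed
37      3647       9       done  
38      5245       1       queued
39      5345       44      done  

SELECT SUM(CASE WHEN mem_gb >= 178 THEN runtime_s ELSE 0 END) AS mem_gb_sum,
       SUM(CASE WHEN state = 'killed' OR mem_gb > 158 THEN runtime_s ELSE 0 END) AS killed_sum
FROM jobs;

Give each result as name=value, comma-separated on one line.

[mem_gb_sum: mem_gb >= 178]
job_id=30: ✓ → 5038
job_id=31: ✗
job_id=32: ✗
job_id=33: ✓ → 3796
job_id=34: ✗
job_id=35: ✓ → 5630
job_id=36: ✗
job_id=37: ✗
job_id=38: ✗
job_id=39: ✗
mem_gb_sum = 5038 + 3796 + 5630 = 14464
—
[killed_sum: state = 'killed' OR mem_gb > 158]
job_id=30: ✓ → 5038
job_id=31: ✗
job_id=32: ✗
job_id=33: ✓ → 3796
job_id=34: ✗
job_id=35: ✓ → 5630
job_id=36: ✓ → 4236
job_id=37: ✗
job_id=38: ✗
job_id=39: ✗
killed_sum = 5038 + 3796 + 5630 + 4236 = 18700

mem_gb_sum=14464, killed_sum=18700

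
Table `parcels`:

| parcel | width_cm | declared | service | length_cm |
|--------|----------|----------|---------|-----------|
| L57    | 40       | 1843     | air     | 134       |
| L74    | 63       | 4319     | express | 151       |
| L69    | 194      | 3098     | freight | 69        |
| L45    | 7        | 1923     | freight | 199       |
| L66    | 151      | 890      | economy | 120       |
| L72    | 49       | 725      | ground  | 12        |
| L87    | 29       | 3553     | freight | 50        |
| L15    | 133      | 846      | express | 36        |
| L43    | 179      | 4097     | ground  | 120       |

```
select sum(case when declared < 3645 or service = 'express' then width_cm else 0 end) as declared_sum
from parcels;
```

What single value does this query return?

666

parcel=L57: ✓ → 40
parcel=L74: ✓ → 63
parcel=L69: ✓ → 194
parcel=L45: ✓ → 7
parcel=L66: ✓ → 151
parcel=L72: ✓ → 49
parcel=L87: ✓ → 29
parcel=L15: ✓ → 133
parcel=L43: ✗
declared_sum = 40 + 63 + 194 + 7 + 151 + 49 + 29 + 133 = 666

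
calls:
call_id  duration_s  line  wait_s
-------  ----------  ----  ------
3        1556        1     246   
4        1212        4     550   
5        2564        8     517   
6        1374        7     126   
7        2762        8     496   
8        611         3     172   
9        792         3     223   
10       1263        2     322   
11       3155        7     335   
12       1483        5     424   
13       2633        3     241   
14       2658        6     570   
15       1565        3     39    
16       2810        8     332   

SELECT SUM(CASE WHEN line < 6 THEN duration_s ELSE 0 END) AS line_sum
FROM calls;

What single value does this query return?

11115

call_id=3: ✓ → 1556
call_id=4: ✓ → 1212
call_id=5: ✗
call_id=6: ✗
call_id=7: ✗
call_id=8: ✓ → 611
call_id=9: ✓ → 792
call_id=10: ✓ → 1263
call_id=11: ✗
call_id=12: ✓ → 1483
call_id=13: ✓ → 2633
call_id=14: ✗
call_id=15: ✓ → 1565
call_id=16: ✗
line_sum = 1556 + 1212 + 611 + 792 + 1263 + 1483 + 2633 + 1565 = 11115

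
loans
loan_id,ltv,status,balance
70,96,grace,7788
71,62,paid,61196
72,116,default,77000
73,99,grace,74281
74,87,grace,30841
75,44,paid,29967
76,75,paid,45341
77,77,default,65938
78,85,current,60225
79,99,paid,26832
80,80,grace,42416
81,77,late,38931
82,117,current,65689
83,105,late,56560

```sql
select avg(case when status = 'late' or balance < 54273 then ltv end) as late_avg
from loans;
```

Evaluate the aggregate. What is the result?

82.875

loan_id=70: ✓ → 96
loan_id=71: ✗
loan_id=72: ✗
loan_id=73: ✗
loan_id=74: ✓ → 87
loan_id=75: ✓ → 44
loan_id=76: ✓ → 75
loan_id=77: ✗
loan_id=78: ✗
loan_id=79: ✓ → 99
loan_id=80: ✓ → 80
loan_id=81: ✓ → 77
loan_id=82: ✗
loan_id=83: ✓ → 105
late_avg = (96 + 87 + 44 + 75 + 99 + 80 + 77 + 105) / 8 = 82.875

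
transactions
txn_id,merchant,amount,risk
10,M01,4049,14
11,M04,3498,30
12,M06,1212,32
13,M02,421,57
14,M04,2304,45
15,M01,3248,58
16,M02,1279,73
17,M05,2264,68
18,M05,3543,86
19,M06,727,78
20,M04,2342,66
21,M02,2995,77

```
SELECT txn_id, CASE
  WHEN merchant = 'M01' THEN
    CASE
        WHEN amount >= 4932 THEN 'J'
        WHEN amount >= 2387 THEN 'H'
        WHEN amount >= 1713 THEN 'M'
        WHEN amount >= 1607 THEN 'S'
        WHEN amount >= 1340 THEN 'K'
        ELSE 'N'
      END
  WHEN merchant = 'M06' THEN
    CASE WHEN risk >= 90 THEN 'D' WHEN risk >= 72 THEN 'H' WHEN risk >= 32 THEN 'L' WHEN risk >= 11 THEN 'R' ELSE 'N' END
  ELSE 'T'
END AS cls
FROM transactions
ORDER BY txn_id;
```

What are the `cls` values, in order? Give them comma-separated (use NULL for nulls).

txn_id=10: merchant='M01' → inner[amount >= 2387] → H
txn_id=11: merchant='M04' → outer ELSE → T
txn_id=12: merchant='M06' → inner[risk >= 32] → L
txn_id=13: merchant='M02' → outer ELSE → T
txn_id=14: merchant='M04' → outer ELSE → T
txn_id=15: merchant='M01' → inner[amount >= 2387] → H
txn_id=16: merchant='M02' → outer ELSE → T
txn_id=17: merchant='M05' → outer ELSE → T
txn_id=18: merchant='M05' → outer ELSE → T
txn_id=19: merchant='M06' → inner[risk >= 72] → H
txn_id=20: merchant='M04' → outer ELSE → T
txn_id=21: merchant='M02' → outer ELSE → T

H, T, L, T, T, H, T, T, T, H, T, T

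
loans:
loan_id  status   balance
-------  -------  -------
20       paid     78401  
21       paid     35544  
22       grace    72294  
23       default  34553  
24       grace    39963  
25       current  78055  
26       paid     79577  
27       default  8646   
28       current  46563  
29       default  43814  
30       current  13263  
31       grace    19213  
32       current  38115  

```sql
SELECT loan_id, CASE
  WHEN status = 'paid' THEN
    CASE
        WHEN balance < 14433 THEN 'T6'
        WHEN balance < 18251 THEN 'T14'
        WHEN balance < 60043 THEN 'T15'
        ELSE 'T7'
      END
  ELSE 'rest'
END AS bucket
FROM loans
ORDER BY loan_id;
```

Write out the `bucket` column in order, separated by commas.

T7, T15, rest, rest, rest, rest, T7, rest, rest, rest, rest, rest, rest

loan_id=20: status='paid' → inner[ELSE] → T7
loan_id=21: status='paid' → inner[balance < 60043] → T15
loan_id=22: status='grace' → outer ELSE → rest
loan_id=23: status='default' → outer ELSE → rest
loan_id=24: status='grace' → outer ELSE → rest
loan_id=25: status='current' → outer ELSE → rest
loan_id=26: status='paid' → inner[ELSE] → T7
loan_id=27: status='default' → outer ELSE → rest
loan_id=28: status='current' → outer ELSE → rest
loan_id=29: status='default' → outer ELSE → rest
loan_id=30: status='current' → outer ELSE → rest
loan_id=31: status='grace' → outer ELSE → rest
loan_id=32: status='current' → outer ELSE → rest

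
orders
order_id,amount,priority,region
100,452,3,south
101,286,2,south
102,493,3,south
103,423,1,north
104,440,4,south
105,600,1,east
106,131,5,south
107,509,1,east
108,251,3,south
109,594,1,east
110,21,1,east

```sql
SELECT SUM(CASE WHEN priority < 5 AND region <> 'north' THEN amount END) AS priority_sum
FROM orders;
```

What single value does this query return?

order_id=100: ✓ → 452
order_id=101: ✓ → 286
order_id=102: ✓ → 493
order_id=103: ✗
order_id=104: ✓ → 440
order_id=105: ✓ → 600
order_id=106: ✗
order_id=107: ✓ → 509
order_id=108: ✓ → 251
order_id=109: ✓ → 594
order_id=110: ✓ → 21
priority_sum = 452 + 286 + 493 + 440 + 600 + 509 + 251 + 594 + 21 = 3646

3646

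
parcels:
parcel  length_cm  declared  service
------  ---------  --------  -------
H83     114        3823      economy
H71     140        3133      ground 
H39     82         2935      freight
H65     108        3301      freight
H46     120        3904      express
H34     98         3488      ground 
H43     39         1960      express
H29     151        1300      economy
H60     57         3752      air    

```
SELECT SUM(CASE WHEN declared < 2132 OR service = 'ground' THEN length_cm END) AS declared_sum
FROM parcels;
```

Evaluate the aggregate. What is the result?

428

parcel=H83: ✗
parcel=H71: ✓ → 140
parcel=H39: ✗
parcel=H65: ✗
parcel=H46: ✗
parcel=H34: ✓ → 98
parcel=H43: ✓ → 39
parcel=H29: ✓ → 151
parcel=H60: ✗
declared_sum = 140 + 98 + 39 + 151 = 428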